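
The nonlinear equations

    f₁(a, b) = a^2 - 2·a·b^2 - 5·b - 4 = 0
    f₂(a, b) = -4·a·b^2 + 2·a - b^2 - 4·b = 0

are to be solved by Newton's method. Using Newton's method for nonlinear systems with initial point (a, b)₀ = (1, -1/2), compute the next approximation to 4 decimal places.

At (1, -1/2): F = (-1.0000, 2.7500).
Jacobian J = [[2·a - 2·b^2, -4·a·b - 5], [-4·b^2 + 2, -8·a·b - 2·b - 4]].
At the point, J = [[1.5000, -3.0000], [1.0000, 1.0000]] (det J = 4.5000).
Solving J·Δ = −F gives Δ = (-1.6111, -1.1389).
Then the next iterate is (a, b)₁ = (-0.6111, -1.6389).

(-0.6111, -1.6389)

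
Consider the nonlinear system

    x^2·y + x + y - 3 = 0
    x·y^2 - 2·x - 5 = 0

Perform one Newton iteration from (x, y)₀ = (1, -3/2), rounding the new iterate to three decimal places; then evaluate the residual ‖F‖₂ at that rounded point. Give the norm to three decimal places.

64.526

At (1, -3/2): F = (-5.000, -4.750).
Jacobian J = [[2·x·y + 1, x^2 + 1], [y^2 - 2, 2·x·y]].
At the point, J = [[-2.000, 2.000], [0.250, -3.000]] (det J = 5.500).
Solving J·Δ = −F gives Δ = (-4.455, -1.955).
Then the next iterate is (x, y)₁ = (-3.455, -3.455).
Re-evaluating at (-3.455, -3.455): F = (-51.15242, -39.33242), so ‖F‖₂ = 64.526.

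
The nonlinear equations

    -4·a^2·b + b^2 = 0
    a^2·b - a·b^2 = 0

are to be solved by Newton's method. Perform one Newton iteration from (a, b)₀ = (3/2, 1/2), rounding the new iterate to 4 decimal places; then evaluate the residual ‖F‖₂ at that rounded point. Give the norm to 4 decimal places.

1.2726

At (3/2, 1/2): F = (-4.2500, 0.7500).
Jacobian J = [[-8·a·b, -4·a^2 + 2·b], [2·a·b - b^2, a^2 - 2·a·b]].
At the point, J = [[-6.0000, -8.0000], [1.2500, 0.7500]] (det J = 5.5000).
Solving J·Δ = −F gives Δ = (-0.5114, -0.1477).
Then the next iterate is (a, b)₁ = (0.9886, 0.3523).
Re-evaluating at (0.9886, 0.3523): F = (-1.253138, 0.221613), so ‖F‖₂ = 1.2726.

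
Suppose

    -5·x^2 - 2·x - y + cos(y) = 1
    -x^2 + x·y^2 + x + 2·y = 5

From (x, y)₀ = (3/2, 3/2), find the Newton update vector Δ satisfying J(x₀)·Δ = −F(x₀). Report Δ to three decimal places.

At (3/2, 3/2): F = (-16.67926, 0.625).
Jacobian J = [[-10·x - 2, -sin(y) - 1], [-2·x + y^2 + 1, 2·x·y + 2]].
At the point, J = [[-17.000, -1.99749], [0.250, 6.500]] (det J = -110.00063).
Solving J·Δ = −F gives Δ = (-0.974, -0.059).

(-0.974, -0.059)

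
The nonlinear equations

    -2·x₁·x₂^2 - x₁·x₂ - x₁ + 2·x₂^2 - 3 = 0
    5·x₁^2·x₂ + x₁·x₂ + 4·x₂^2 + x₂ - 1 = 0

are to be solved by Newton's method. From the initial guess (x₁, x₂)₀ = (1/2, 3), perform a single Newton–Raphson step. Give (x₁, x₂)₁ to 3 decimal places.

(0.310, 1.511)

At (1/2, 3): F = (4.000, 43.250).
Jacobian J = [[-2·x₂^2 - x₂ - 1, -4·x₁·x₂ - x₁ + 4·x₂], [10·x₁·x₂ + x₂, 5·x₁^2 + x₁ + 8·x₂ + 1]].
At the point, J = [[-22.000, 5.500], [18.000, 26.750]] (det J = -687.500).
Solving J·Δ = −F gives Δ = (-0.190, -1.489).
Then the next iterate is (x₁, x₂)₁ = (0.310, 1.511).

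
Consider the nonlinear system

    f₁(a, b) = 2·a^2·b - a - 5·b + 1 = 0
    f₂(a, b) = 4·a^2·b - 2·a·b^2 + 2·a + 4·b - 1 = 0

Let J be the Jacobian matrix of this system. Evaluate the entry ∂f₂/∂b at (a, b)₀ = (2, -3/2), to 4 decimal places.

32.0000

∂f₂/∂b = 4·a^2 - 4·a·b + 4.
At (2, -3/2) this is 32.0000.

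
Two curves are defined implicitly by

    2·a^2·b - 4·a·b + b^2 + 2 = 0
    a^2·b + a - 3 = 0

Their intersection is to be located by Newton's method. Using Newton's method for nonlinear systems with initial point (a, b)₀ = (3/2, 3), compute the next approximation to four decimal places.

At (3/2, 3): F = (6.5000, 5.2500).
Jacobian J = [[4·a·b - 4·b, 2·a^2 - 4·a + 2·b], [2·a·b + 1, a^2]].
At the point, J = [[6.0000, 4.5000], [10.0000, 2.2500]] (det J = -31.5000).
Solving J·Δ = −F gives Δ = (-0.2857, -1.0635).
Then the next iterate is (a, b)₁ = (1.2143, 1.9365).

(1.2143, 1.9365)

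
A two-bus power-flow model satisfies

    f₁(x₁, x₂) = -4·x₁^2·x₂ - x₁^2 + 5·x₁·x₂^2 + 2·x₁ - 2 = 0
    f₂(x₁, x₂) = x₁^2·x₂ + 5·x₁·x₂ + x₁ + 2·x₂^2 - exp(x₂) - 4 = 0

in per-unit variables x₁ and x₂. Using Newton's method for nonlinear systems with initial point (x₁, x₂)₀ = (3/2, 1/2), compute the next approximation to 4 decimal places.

(0.7625, 0.7436)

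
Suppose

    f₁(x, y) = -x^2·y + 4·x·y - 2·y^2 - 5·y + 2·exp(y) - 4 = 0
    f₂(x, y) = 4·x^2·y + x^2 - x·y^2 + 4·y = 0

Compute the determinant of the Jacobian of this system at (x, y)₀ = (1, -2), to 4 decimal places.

64.8721

J = [[-2·x·y + 4·y, -x^2 + 4·x - 4·y + 2·exp(y) - 5], [8·x·y + 2·x - y^2, 4·x^2 - 2·x·y + 4]].
At the point, J = [[-4.0000, 6.270671], [-18.0000, 12.0000]].
det J = 64.8721.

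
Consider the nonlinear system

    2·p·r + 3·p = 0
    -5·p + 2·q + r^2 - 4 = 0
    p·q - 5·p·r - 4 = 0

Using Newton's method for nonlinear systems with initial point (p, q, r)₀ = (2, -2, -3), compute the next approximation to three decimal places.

At (2, -2, -3): F = (-6.000, -9.000, 22.000).
Jacobian J = [[2·r + 3, 0, 2·p], [-5, 2, 2·r], [q - 5·r, p, -5·p]].
At the point, J = [[-3.000, 0.000, 4.000], [-5.000, 2.000, -6.000], [13.000, 2.000, -10.000]] (det J = -120.000).
Solving J·Δ = −F gives Δ = (-1.667, 1.083, 0.250).
Then the next iterate is (p, q, r)₁ = (0.333, -0.917, -2.750).

(0.333, -0.917, -2.750)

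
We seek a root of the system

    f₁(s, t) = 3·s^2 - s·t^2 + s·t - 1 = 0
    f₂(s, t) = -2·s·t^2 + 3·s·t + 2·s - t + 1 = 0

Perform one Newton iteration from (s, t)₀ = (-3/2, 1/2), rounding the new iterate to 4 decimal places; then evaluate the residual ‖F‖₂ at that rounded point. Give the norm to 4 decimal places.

1.9575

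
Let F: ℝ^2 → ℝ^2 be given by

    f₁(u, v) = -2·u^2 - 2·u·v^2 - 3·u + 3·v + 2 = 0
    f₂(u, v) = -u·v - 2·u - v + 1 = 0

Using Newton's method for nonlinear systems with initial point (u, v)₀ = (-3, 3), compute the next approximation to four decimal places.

At (-3, 3): F = (56.0000, 13.0000).
Jacobian J = [[-4·u - 2·v^2 - 3, -4·u·v + 3], [-v - 2, -u - 1]].
At the point, J = [[-9.0000, 39.0000], [-5.0000, 2.0000]] (det J = 177.0000).
Solving J·Δ = −F gives Δ = (2.2316, -0.9209).
Then the next iterate is (u, v)₁ = (-0.7684, 2.0791).

(-0.7684, 2.0791)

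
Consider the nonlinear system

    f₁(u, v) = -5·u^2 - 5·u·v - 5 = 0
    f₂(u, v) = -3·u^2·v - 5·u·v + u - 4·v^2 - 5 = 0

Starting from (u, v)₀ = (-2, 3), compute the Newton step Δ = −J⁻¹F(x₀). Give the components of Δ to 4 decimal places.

(1.0286, -1.0143)

At (-2, 3): F = (5.0000, -49.0000).
Jacobian J = [[-10·u - 5·v, -5·u], [-6·u·v - 5·v + 1, -3·u^2 - 5·u - 8·v]].
At the point, J = [[5.0000, 10.0000], [22.0000, -26.0000]] (det J = -350.0000).
Solving J·Δ = −F gives Δ = (1.0286, -1.0143).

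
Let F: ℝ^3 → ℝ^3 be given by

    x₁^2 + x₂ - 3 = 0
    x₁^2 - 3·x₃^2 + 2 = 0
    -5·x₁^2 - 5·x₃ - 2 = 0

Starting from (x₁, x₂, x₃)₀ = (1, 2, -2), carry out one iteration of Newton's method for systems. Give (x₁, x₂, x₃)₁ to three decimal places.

(0.918, 2.164, -1.236)

At (1, 2, -2): F = (0.000, -9.000, 3.000).
Jacobian J = [[2·x₁, 1, 0], [2·x₁, 0, -6·x₃], [-10·x₁, 0, -5]].
At the point, J = [[2.000, 1.000, 0.000], [2.000, 0.000, 12.000], [-10.000, 0.000, -5.000]] (det J = -110.000).
Solving J·Δ = −F gives Δ = (-0.082, 0.164, 0.764).
Then the next iterate is (x₁, x₂, x₃)₁ = (0.918, 2.164, -1.236).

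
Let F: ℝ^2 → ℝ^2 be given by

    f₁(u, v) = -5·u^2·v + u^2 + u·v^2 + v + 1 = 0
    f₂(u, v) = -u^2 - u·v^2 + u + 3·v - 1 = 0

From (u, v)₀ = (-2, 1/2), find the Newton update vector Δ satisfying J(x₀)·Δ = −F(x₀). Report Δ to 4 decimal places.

(0.9924, 0.0573)

At (-2, 1/2): F = (-5.0000, -5.0000).
Jacobian J = [[-10·u·v + 2·u + v^2, -5·u^2 + 2·u·v + 1], [-2·u - v^2 + 1, -2·u·v + 3]].
At the point, J = [[6.2500, -21.0000], [4.7500, 5.0000]] (det J = 131.0000).
Solving J·Δ = −F gives Δ = (0.9924, 0.0573).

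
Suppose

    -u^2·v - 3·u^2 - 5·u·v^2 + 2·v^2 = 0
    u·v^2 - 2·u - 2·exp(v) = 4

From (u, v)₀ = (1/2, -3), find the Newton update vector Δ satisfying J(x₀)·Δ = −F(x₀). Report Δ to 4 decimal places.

At (1/2, -3): F = (-4.5000, -0.599574).
Jacobian J = [[-2·u·v - 6·u - 5·v^2, -u^2 - 10·u·v + 4·v], [v^2 - 2, 2·u·v - 2·exp(v)]].
At the point, J = [[-45.0000, 2.7500], [7.0000, -3.099574]] (det J = 120.230836).
Solving J·Δ = −F gives Δ = (-0.1297, -0.4864).

(-0.1297, -0.4864)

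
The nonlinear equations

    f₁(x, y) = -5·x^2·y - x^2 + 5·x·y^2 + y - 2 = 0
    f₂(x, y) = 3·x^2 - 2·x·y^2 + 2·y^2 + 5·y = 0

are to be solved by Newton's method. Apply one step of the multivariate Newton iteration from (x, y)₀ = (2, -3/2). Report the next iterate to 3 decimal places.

At (2, -3/2): F = (45.000, 0.000).
Jacobian J = [[-10·x·y - 2·x + 5·y^2, -5·x^2 + 10·x·y + 1], [6·x - 2·y^2, -4·x·y + 4·y + 5]].
At the point, J = [[37.250, -49.000], [7.500, 11.000]] (det J = 777.250).
Solving J·Δ = −F gives Δ = (-0.637, 0.434).
Then the next iterate is (x, y)₁ = (1.363, -1.066).

(1.363, -1.066)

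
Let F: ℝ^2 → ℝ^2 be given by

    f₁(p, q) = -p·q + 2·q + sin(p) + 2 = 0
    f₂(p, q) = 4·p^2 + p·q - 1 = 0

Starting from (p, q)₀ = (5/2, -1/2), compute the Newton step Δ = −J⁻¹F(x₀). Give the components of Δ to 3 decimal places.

At (5/2, -1/2): F = (2.84847, 22.750).
Jacobian J = [[-q + cos(p), -p + 2], [8·p + q, p]].
At the point, J = [[-0.30114, -0.500], [19.500, 2.500]] (det J = 8.99714).
Solving J·Δ = −F gives Δ = (-2.056, 6.935).

(-2.056, 6.935)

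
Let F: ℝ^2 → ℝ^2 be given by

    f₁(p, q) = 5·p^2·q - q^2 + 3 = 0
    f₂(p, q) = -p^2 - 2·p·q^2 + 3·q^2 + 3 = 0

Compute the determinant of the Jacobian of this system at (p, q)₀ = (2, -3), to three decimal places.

212.000

J = [[10·p·q, 5·p^2 - 2·q], [-2·p - 2·q^2, -4·p·q + 6·q]].
At the point, J = [[-60.000, 26.000], [-22.000, 6.000]].
det J = 212.000.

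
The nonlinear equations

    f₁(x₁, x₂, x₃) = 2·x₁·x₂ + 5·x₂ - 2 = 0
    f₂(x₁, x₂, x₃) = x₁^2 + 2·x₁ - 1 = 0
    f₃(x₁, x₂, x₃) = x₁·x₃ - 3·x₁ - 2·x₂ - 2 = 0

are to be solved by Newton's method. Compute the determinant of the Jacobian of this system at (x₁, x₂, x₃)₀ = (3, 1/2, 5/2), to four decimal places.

J = [[2·x₂, 2·x₁ + 5, 0], [2·x₁ + 2, 0, 0], [x₃ - 3, -2, x₁]].
At the point, J = [[1.0000, 11.0000, 0.0000], [8.0000, 0.0000, 0.0000], [-0.5000, -2.0000, 3.0000]].
det J = -264.0000.

-264.0000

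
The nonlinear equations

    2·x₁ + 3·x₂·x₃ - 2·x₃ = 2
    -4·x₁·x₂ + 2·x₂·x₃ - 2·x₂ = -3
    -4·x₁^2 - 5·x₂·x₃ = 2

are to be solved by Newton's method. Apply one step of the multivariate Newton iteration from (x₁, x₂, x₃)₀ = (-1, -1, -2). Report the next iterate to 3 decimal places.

(-2.636, 5.591, -9.364)

At (-1, -1, -2): F = (6.000, 5.000, -16.000).
Jacobian J = [[2, 3·x₃, 3·x₂ - 2], [-4·x₂, -4·x₁ + 2·x₃ - 2, 2·x₂], [-8·x₁, -5·x₃, -5·x₂]].
At the point, J = [[2.000, -6.000, -5.000], [4.000, -2.000, -2.000], [8.000, 10.000, 5.000]] (det J = -44.000).
Solving J·Δ = −F gives Δ = (-1.636, 6.591, -7.364).
Then the next iterate is (x₁, x₂, x₃)₁ = (-2.636, 5.591, -9.364).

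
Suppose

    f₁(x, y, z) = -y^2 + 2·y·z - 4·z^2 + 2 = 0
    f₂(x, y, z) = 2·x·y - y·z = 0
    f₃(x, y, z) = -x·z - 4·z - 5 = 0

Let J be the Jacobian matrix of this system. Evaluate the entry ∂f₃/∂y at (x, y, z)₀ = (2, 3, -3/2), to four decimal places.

0.0000

∂f₃/∂y = 0.
At (2, 3, -3/2) this is 0.0000.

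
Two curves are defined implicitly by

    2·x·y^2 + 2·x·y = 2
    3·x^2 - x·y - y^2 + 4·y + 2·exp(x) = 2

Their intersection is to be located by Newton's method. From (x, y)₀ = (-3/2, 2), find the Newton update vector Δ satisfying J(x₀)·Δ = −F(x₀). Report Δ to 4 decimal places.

At (-3/2, 2): F = (-20.0000, 12.196260).
Jacobian J = [[2·y^2 + 2·y, 4·x·y + 2·x], [6·x - y + 2·exp(x), -x - 2·y + 4]].
At the point, J = [[12.0000, -15.0000], [-10.553740, 1.5000]] (det J = -140.306095).
Solving J·Δ = −F gives Δ = (1.0901, -0.4613).

(1.0901, -0.4613)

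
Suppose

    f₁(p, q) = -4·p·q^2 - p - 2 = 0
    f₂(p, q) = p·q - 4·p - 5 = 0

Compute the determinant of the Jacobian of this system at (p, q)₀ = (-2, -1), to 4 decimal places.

-70.0000

J = [[-4·q^2 - 1, -8·p·q], [q - 4, p]].
At the point, J = [[-5.0000, -16.0000], [-5.0000, -2.0000]].
det J = -70.0000.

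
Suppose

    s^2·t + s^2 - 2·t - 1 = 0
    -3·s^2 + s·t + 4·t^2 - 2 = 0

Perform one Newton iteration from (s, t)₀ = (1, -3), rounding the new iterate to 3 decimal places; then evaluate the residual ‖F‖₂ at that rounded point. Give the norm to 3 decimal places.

At (1, -3): F = (3.000, 28.000).
Jacobian J = [[2·s·t + 2·s, s^2 - 2], [-6·s + t, s + 8·t]].
At the point, J = [[-4.000, -1.000], [-9.000, -23.000]] (det J = 83.000).
Solving J·Δ = −F gives Δ = (0.494, 1.024).
Then the next iterate is (s, t)₁ = (1.494, -1.976).
Re-evaluating at (1.494, -1.976): F = (0.77353, 3.97005), so ‖F‖₂ = 4.045.

4.045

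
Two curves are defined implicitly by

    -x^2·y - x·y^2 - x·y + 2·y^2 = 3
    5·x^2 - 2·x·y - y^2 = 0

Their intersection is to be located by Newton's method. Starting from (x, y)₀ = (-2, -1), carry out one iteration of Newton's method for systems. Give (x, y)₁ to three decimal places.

(-1.176, -1.029)

At (-2, -1): F = (3.000, 15.000).
Jacobian J = [[-2·x·y - y^2 - y, -x^2 - 2·x·y - x + 4·y], [10·x - 2·y, -2·x - 2·y]].
At the point, J = [[-4.000, -10.000], [-18.000, 6.000]] (det J = -204.000).
Solving J·Δ = −F gives Δ = (0.824, -0.029).
Then the next iterate is (x, y)₁ = (-1.176, -1.029).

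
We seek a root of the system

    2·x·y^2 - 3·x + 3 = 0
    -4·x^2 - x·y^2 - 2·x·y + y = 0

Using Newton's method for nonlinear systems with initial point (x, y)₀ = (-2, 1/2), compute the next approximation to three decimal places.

At (-2, 1/2): F = (8.000, -13.000).
Jacobian J = [[2·y^2 - 3, 4·x·y], [-8·x - y^2 - 2·y, -2·x·y - 2·x + 1]].
At the point, J = [[-2.500, -4.000], [14.750, 7.000]] (det J = 41.500).
Solving J·Δ = −F gives Δ = (-0.096, 2.060).
Then the next iterate is (x, y)₁ = (-2.096, 2.560).

(-2.096, 2.560)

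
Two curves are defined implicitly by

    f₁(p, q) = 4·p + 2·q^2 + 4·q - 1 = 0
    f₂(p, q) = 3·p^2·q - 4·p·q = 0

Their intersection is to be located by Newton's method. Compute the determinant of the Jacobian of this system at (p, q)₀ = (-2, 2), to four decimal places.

J = [[4, 4·q + 4], [6·p·q - 4·q, 3·p^2 - 4·p]].
At the point, J = [[4.0000, 12.0000], [-32.0000, 20.0000]].
det J = 464.0000.

464.0000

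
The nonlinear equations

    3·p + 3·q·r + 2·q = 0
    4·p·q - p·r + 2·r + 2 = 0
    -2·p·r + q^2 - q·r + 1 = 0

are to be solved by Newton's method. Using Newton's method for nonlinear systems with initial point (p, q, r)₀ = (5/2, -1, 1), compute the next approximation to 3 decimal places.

At (5/2, -1, 1): F = (2.500, -8.500, -2.000).
Jacobian J = [[3, 3·r + 2, 3·q], [4·q - r, 4·p, -p + 2], [-2·r, 2·q - r, -2·p - q]].
At the point, J = [[3.000, 5.000, -3.000], [-5.000, 10.000, -0.500], [-2.000, -3.000, -4.000]] (det J = -324.500).
Solving J·Δ = −F gives Δ = (-1.249, 0.223, -0.043).
Then the next iterate is (p, q, r)₁ = (1.251, -0.777, 0.957).

(1.251, -0.777, 0.957)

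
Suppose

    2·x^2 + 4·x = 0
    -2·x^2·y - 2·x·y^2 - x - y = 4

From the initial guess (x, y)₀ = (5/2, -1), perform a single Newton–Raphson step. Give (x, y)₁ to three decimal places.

(0.893, -3.643)

At (5/2, -1): F = (22.500, 2.000).
Jacobian J = [[4·x + 4, 0], [-4·x·y - 2·y^2 - 1, -2·x^2 - 4·x·y - 1]].
At the point, J = [[14.000, 0.000], [7.000, -3.500]] (det J = -49.000).
Solving J·Δ = −F gives Δ = (-1.607, -2.643).
Then the next iterate is (x, y)₁ = (0.893, -3.643).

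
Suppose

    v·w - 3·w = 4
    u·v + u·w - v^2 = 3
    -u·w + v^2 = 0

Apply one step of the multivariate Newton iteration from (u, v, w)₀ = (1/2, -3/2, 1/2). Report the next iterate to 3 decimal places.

At (1/2, -3/2, 1/2): F = (-6.250, -5.750, 2.000).
Jacobian J = [[0, w, v - 3], [v + w, u - 2·v, u], [-w, 2·v, -u]].
At the point, J = [[0.000, 0.500, -4.500], [-1.000, 3.500, 0.500], [-0.500, -3.000, -0.500]] (det J = -21.750).
Solving J·Δ = −F gives Δ = (-2.092, 1.224, -1.253).
Then the next iterate is (u, v, w)₁ = (-1.592, -0.276, -0.753).

(-1.592, -0.276, -0.753)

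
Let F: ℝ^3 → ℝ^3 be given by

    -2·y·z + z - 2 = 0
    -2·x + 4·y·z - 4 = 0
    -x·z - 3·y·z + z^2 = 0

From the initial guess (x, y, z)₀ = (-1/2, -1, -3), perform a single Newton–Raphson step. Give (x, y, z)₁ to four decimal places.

At (-1/2, -1, -3): F = (-11.0000, 9.0000, -1.5000).
Jacobian J = [[0, -2·z, -2·y + 1], [-2, 4·z, 4·y], [-z, -3·z, -x - 3·y + 2·z]].
At the point, J = [[0.0000, 6.0000, 3.0000], [-2.0000, -12.0000, -4.0000], [3.0000, 9.0000, -2.5000]] (det J = -48.0000).
Solving J·Δ = −F gives Δ = (-7.6250, 2.3958, -1.1250).
Then the next iterate is (x, y, z)₁ = (-8.1250, 1.3958, -4.1250).

(-8.1250, 1.3958, -4.1250)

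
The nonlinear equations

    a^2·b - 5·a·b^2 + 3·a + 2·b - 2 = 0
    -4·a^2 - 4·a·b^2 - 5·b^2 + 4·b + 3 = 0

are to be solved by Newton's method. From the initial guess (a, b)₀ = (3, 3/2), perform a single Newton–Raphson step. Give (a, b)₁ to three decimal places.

(1.499, 1.165)

At (3, 3/2): F = (-10.250, -65.250).
Jacobian J = [[2·a·b - 5·b^2 + 3, a^2 - 10·a·b + 2], [-8·a - 4·b^2, -8·a·b - 10·b + 4]].
At the point, J = [[0.750, -34.000], [-33.000, -47.000]] (det J = -1157.250).
Solving J·Δ = −F gives Δ = (-1.501, -0.335).
Then the next iterate is (a, b)₁ = (1.499, 1.165).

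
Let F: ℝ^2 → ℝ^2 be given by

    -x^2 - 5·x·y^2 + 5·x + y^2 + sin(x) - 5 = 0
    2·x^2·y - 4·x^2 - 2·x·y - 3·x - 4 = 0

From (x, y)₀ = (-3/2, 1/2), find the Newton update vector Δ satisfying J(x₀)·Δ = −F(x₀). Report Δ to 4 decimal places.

At (-3/2, 1/2): F = (-13.622495, -4.7500).
Jacobian J = [[-2·x - 5·y^2 + cos(x) + 5, -10·x·y + 2·y], [4·x·y - 8·x - 2·y - 3, 2·x^2 - 2·x]].
At the point, J = [[6.820737, 8.5000], [5.0000, 7.5000]] (det J = 8.655529).
Solving J·Δ = −F gives Δ = (7.1392, -4.1261).

(7.1392, -4.1261)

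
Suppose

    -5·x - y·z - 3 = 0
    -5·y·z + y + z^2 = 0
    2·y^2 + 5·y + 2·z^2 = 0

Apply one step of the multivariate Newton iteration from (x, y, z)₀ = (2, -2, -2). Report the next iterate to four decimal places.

(-0.7143, -0.4571, -1.8286)

At (2, -2, -2): F = (-17.0000, -18.0000, 6.0000).
Jacobian J = [[-5, -z, -y], [0, -5·z + 1, -5·y + 2·z], [0, 4·y + 5, 4·z]].
At the point, J = [[-5.0000, 2.0000, 2.0000], [0.0000, 11.0000, 6.0000], [0.0000, -3.0000, -8.0000]] (det J = 350.0000).
Solving J·Δ = −F gives Δ = (-2.7143, 1.5429, 0.1714).
Then the next iterate is (x, y, z)₁ = (-0.7143, -0.4571, -1.8286).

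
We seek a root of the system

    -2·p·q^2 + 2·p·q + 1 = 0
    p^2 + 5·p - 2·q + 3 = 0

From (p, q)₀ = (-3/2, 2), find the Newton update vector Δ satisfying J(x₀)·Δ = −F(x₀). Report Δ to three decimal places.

At (-3/2, 2): F = (7.000, -6.250).
Jacobian J = [[-2·q^2 + 2·q, -4·p·q + 2·p], [2·p + 5, -2]].
At the point, J = [[-4.000, 9.000], [2.000, -2.000]] (det J = -10.000).
Solving J·Δ = −F gives Δ = (4.225, 1.100).

(4.225, 1.100)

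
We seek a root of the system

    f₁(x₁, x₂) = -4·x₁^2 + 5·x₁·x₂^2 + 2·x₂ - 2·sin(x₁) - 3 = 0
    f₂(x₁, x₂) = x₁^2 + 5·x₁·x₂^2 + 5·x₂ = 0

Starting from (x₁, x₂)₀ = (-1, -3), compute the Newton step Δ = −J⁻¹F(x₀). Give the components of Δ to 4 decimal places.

At (-1, -3): F = (-56.317058, -59.0000).
Jacobian J = [[-8·x₁ + 5·x₂^2 - 2·cos(x₁), 10·x₁·x₂ + 2], [2·x₁ + 5·x₂^2, 10·x₁·x₂ + 5]].
At the point, J = [[51.919395, 32.0000], [43.0000, 35.0000]] (det J = 441.178839).
Solving J·Δ = −F gives Δ = (0.1884, 1.4543).

(0.1884, 1.4543)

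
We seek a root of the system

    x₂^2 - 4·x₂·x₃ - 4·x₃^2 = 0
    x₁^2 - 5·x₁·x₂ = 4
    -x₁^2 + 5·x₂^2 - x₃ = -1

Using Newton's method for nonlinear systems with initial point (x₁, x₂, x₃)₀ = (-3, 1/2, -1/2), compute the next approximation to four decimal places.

At (-3, 1/2, -1/2): F = (0.2500, 12.5000, -6.2500).
Jacobian J = [[0, 2·x₂ - 4·x₃, -4·x₂ - 8·x₃], [2·x₁ - 5·x₂, -5·x₁, 0], [-2·x₁, 10·x₂, -1]].
At the point, J = [[0.0000, 3.0000, 2.0000], [-8.5000, 15.0000, 0.0000], [6.0000, 5.0000, -1.0000]] (det J = -290.5000).
Solving J·Δ = −F gives Δ = (1.1919, -0.1579, 0.1119).
Then the next iterate is (x₁, x₂, x₃)₁ = (-1.8081, 0.3421, -0.3881).

(-1.8081, 0.3421, -0.3881)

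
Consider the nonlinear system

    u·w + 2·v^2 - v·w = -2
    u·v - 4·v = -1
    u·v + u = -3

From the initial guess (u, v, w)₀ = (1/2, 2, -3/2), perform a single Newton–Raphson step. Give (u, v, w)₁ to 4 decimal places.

(-0.6087, -0.3478, -7.0942)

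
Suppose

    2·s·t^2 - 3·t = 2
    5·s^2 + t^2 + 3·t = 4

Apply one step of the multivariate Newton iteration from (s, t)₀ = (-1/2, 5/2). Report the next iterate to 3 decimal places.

At (-1/2, 5/2): F = (-15.750, 11.000).
Jacobian J = [[2·t^2, 4·s·t - 3], [10·s, 2·t + 3]].
At the point, J = [[12.500, -8.000], [-5.000, 8.000]] (det J = 60.000).
Solving J·Δ = −F gives Δ = (0.633, -0.979).
Then the next iterate is (s, t)₁ = (0.133, 1.521).

(0.133, 1.521)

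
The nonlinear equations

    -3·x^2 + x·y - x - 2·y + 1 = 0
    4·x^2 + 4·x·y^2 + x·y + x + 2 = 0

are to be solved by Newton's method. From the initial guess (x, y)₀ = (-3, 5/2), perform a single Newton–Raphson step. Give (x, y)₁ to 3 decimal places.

At (-3, 5/2): F = (-35.500, -47.500).
Jacobian J = [[-6·x + y - 1, x - 2], [8·x + 4·y^2 + y + 1, 8·x·y + x]].
At the point, J = [[19.500, -5.000], [4.500, -63.000]] (det J = -1206.000).
Solving J·Δ = −F gives Δ = (1.658, -0.636).
Then the next iterate is (x, y)₁ = (-1.342, 1.864).

(-1.342, 1.864)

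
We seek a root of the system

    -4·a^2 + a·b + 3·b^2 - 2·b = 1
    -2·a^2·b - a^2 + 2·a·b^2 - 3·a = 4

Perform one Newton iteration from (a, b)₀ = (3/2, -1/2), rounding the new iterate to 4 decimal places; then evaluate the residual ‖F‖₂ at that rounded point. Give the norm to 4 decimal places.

2.2644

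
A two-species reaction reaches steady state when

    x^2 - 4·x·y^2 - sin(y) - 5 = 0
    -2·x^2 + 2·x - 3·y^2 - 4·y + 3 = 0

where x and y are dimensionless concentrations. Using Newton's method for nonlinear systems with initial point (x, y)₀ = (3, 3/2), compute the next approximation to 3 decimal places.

At (3, 3/2): F = (-23.99749, -21.750).
Jacobian J = [[2·x - 4·y^2, -8·x·y - cos(y)], [-4·x + 2, -6·y - 4]].
At the point, J = [[-3.000, -36.07074], [-10.000, -13.000]] (det J = -321.70737).
Solving J·Δ = −F gives Δ = (-1.469, -0.543).
Then the next iterate is (x, y)₁ = (1.531, 0.957).

(1.531, 0.957)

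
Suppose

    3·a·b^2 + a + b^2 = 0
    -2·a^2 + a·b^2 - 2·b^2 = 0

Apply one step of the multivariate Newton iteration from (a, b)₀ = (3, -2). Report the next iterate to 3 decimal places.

(1.032, -1.565)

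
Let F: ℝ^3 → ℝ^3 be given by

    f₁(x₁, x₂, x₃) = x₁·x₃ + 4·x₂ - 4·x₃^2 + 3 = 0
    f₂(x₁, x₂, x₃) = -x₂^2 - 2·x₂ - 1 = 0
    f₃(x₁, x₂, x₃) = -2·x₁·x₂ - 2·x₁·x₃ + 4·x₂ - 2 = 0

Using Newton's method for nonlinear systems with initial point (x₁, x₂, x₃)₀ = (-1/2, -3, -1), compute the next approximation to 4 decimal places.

At (-1/2, -3, -1): F = (-12.5000, -4.0000, -18.0000).
Jacobian J = [[x₃, 4, x₁ - 8·x₃], [0, -2·x₂ - 2, 0], [-2·x₂ - 2·x₃, -2·x₁ + 4, -2·x₁]].
At the point, J = [[-1.0000, 4.0000, 7.5000], [0.0000, 4.0000, 0.0000], [8.0000, 5.0000, 1.0000]] (det J = -244.0000).
Solving J·Δ = −F gives Δ = (1.4590, 1.0000, 1.3279).
Then the next iterate is (x₁, x₂, x₃)₁ = (0.9590, -2.0000, 0.3279).

(0.9590, -2.0000, 0.3279)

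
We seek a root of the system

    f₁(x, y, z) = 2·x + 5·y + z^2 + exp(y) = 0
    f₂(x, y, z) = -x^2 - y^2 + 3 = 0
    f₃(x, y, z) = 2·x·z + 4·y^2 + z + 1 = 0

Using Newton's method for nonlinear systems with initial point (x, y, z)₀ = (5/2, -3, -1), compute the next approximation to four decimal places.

(-1.6240, -4.3950, -13.1213)

At (5/2, -3, -1): F = (-8.950213, -12.2500, 31.0000).
Jacobian J = [[2, exp(y) + 5, 2·z], [-2·x, -2·y, 0], [2·z, 8·y, 2·x + 1]].
At the point, J = [[2.0000, 5.049787, -2.0000], [-5.0000, 6.0000, 0.0000], [-2.0000, -24.0000, 6.0000]] (det J = -40.506388).
Solving J·Δ = −F gives Δ = (-4.1240, -1.3950, -12.1213).
Then the next iterate is (x, y, z)₁ = (-1.6240, -4.3950, -13.1213).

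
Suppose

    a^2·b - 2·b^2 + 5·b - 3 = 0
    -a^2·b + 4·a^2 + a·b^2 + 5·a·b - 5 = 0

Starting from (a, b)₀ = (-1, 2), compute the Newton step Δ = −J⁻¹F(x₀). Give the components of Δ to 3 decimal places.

At (-1, 2): F = (1.000, -17.000).
Jacobian J = [[2·a·b, a^2 - 4·b + 5], [-2·a·b + 8·a + b^2 + 5·b, -a^2 + 2·a·b + 5·a]].
At the point, J = [[-4.000, -2.000], [10.000, -10.000]] (det J = 60.000).
Solving J·Δ = −F gives Δ = (0.733, -0.967).

(0.733, -0.967)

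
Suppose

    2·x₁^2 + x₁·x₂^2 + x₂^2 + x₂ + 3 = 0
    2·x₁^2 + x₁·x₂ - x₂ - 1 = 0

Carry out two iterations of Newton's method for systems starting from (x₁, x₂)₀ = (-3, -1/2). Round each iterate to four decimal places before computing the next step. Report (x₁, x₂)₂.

At (-3, -1/2): F = (20.0000, 19.0000).
Jacobian J = [[4·x₁ + x₂^2, 2·x₁·x₂ + 2·x₂ + 1], [4·x₁ + x₂, x₁ - 1]].
At the point, J = [[-11.7500, 3.0000], [-12.5000, -4.0000]] (det J = 84.5000).
Solving J·Δ = −F gives Δ = (1.6213, -0.3166).
Then the next iterate is (x₁, x₂)₁ = (-1.3787, -0.8166).
Round to (-1.3787, -0.8166) and repeat: F = (5.732497, 4.744074), J = [[-4.847964, 1.618493], [-6.3314, -2.3787]].
Δ = (0.9786, -0.6105), so (x₁, x₂)₂ = (-0.4001, -1.4271).

(-0.4001, -1.4271)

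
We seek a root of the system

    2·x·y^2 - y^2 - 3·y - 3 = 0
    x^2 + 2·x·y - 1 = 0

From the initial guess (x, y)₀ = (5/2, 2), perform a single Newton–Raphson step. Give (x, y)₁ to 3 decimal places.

(0.380, 2.766)

At (5/2, 2): F = (7.000, 15.250).
Jacobian J = [[2·y^2, 4·x·y - 2·y - 3], [2·x + 2·y, 2·x]].
At the point, J = [[8.000, 13.000], [9.000, 5.000]] (det J = -77.000).
Solving J·Δ = −F gives Δ = (-2.120, 0.766).
Then the next iterate is (x, y)₁ = (0.380, 2.766).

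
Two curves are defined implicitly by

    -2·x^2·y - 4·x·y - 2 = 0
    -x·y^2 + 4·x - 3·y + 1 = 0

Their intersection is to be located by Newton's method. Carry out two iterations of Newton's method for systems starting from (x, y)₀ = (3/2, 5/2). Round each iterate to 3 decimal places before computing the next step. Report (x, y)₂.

(0.206, 0.993)

At (3/2, 5/2): F = (-28.250, -9.875).
Jacobian J = [[-4·x·y - 4·y, -2·x^2 - 4·x], [-y^2 + 4, -2·x·y - 3]].
At the point, J = [[-25.000, -10.500], [-2.250, -10.500]] (det J = 238.875).
Solving J·Δ = −F gives Δ = (-0.808, -0.767).
Then the next iterate is (x, y)₁ = (0.692, 1.733).
Round to (0.692, 1.733) and repeat: F = (-8.45669, -3.50928), J = [[-11.72894, -3.72573], [0.99671, -5.39847]].
Δ = (-0.486, -0.740), so (x, y)₂ = (0.206, 0.993).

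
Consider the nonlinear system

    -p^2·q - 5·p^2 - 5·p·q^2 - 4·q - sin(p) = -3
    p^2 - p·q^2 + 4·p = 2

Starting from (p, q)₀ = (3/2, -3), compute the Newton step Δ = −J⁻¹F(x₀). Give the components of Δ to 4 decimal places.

At (3/2, -3): F = (-57.997495, -7.2500).
Jacobian J = [[-2·p·q - 10·p - 5·q^2 - cos(p), -p^2 - 10·p·q - 4], [2·p - q^2 + 4, -2·p·q]].
At the point, J = [[-51.070737, 38.7500], [-2.0000, 9.0000]] (det J = -382.136635).
Solving J·Δ = −F gives Δ = (-0.6308, 0.6654).

(-0.6308, 0.6654)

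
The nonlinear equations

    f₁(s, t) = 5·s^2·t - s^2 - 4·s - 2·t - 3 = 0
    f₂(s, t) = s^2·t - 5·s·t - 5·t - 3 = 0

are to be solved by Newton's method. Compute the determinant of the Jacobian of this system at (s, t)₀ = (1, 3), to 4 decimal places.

J = [[10·s·t - 2·s - 4, 5·s^2 - 2], [2·s·t - 5·t, s^2 - 5·s - 5]].
At the point, J = [[24.0000, 3.0000], [-9.0000, -9.0000]].
det J = -189.0000.

-189.0000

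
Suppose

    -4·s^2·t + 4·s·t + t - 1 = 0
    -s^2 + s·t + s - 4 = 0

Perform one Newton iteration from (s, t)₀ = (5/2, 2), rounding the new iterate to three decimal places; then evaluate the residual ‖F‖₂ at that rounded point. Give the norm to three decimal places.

5.228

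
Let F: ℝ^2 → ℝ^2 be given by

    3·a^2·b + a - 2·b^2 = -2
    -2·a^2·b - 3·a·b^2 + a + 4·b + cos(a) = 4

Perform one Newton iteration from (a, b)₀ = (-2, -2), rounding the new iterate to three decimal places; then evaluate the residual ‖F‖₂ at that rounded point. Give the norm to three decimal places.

26.106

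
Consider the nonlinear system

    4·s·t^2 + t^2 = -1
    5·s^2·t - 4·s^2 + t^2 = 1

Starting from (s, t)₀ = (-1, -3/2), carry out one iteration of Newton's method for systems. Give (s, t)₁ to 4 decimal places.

At (-1, -3/2): F = (-5.7500, -10.2500).
Jacobian J = [[4·t^2, 8·s·t + 2·t], [10·s·t - 8·s, 5·s^2 + 2·t]].
At the point, J = [[9.0000, 9.0000], [23.0000, 2.0000]] (det J = -189.0000).
Solving J·Δ = −F gives Δ = (0.4272, 0.2116).
Then the next iterate is (s, t)₁ = (-0.5728, -1.2884).

(-0.5728, -1.2884)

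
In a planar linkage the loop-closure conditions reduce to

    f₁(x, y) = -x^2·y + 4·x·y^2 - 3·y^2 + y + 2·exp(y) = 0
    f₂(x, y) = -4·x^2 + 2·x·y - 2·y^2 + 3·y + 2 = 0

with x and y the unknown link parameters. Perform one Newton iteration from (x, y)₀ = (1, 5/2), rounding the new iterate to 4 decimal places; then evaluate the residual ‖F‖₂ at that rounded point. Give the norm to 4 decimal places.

At (1, 5/2): F = (30.614988, -2.0000).
Jacobian J = [[-2·x·y + 4·y^2, -x^2 + 8·x·y - 6·y + 2·exp(y) + 1], [-8·x + 2·y, 2·x - 4·y + 3]].
At the point, J = [[20.0000, 29.364988], [-3.0000, -5.0000]] (det J = -11.905036).
Solving J·Δ = −F gives Δ = (-7.9248, 4.3549).
Then the next iterate is (x, y)₁ = (-6.9248, 6.8549).
Re-evaluating at (-6.9248, 6.8549): F = (132.632633, -358.163651), so ‖F‖₂ = 381.9327.

381.9327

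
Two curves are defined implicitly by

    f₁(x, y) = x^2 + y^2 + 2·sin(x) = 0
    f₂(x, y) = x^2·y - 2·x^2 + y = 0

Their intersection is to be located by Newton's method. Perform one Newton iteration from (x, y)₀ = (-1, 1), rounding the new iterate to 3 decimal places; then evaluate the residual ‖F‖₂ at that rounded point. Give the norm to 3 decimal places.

0.034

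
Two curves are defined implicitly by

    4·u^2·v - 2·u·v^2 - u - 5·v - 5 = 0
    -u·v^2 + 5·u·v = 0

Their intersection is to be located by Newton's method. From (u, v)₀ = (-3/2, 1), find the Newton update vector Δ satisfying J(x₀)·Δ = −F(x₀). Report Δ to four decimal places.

(-1.6091, -2.7636)

At (-3/2, 1): F = (3.5000, -6.0000).
Jacobian J = [[8·u·v - 2·v^2 - 1, 4·u^2 - 4·u·v - 5], [-v^2 + 5·v, -2·u·v + 5·u]].
At the point, J = [[-15.0000, 10.0000], [4.0000, -4.5000]] (det J = 27.5000).
Solving J·Δ = −F gives Δ = (-1.6091, -2.7636).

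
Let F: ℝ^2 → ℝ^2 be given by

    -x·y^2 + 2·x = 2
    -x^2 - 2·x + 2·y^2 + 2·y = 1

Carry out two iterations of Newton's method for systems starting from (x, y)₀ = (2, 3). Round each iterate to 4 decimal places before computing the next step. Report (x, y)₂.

(1.2643, 1.2412)

At (2, 3): F = (-16.0000, 15.0000).
Jacobian J = [[-y^2 + 2, -2·x·y], [-2·x - 2, 4·y + 2]].
At the point, J = [[-7.0000, -12.0000], [-6.0000, 14.0000]] (det J = -170.0000).
Solving J·Δ = −F gives Δ = (-0.2588, -1.1824).
Then the next iterate is (x, y)₁ = (1.7412, 1.8176).
Round to (1.7412, 1.8176) and repeat: F = (-4.269950, 2.728362), J = [[-1.303670, -6.329610], [-5.4824, 9.2704]].
Δ = (-0.4769, -0.5764), so (x, y)₂ = (1.2643, 1.2412).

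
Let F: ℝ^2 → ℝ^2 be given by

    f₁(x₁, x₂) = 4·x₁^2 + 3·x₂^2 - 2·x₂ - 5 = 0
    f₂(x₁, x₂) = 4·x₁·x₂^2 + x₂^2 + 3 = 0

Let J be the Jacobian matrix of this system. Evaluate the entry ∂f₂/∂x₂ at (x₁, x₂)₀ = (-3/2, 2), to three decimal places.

-20.000

∂f₂/∂x₂ = 8·x₁·x₂ + 2·x₂.
At (-3/2, 2) this is -20.000.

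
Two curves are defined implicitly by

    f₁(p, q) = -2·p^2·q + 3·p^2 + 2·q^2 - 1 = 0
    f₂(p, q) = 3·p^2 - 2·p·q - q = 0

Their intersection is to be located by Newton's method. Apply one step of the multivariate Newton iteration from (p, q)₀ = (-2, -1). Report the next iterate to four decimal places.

(-1.0500, -0.8333)

At (-2, -1): F = (21.0000, 9.0000).
Jacobian J = [[-4·p·q + 6·p, -2·p^2 + 4·q], [6·p - 2·q, -2·p - 1]].
At the point, J = [[-20.0000, -12.0000], [-10.0000, 3.0000]] (det J = -180.0000).
Solving J·Δ = −F gives Δ = (0.9500, 0.1667).
Then the next iterate is (p, q)₁ = (-1.0500, -0.8333).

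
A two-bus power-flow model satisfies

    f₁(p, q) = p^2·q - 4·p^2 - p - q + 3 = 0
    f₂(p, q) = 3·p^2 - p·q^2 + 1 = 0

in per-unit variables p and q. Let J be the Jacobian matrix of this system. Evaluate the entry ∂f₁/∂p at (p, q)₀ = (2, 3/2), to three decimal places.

-11.000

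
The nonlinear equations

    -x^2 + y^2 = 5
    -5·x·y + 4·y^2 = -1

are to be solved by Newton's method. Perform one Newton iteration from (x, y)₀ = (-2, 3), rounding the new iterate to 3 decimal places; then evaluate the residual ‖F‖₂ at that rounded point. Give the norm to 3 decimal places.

16.262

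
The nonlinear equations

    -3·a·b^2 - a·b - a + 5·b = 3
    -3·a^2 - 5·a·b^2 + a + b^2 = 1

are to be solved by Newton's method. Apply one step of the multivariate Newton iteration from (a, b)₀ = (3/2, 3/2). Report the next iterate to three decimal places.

At (3/2, 3/2): F = (-9.375, -20.875).
Jacobian J = [[-3·b^2 - b - 1, -6·a·b - a + 5], [-6·a - 5·b^2 + 1, -10·a·b + 2·b]].
At the point, J = [[-9.250, -10.000], [-19.250, -19.500]] (det J = -12.125).
Solving J·Δ = −F gives Δ = (-2.139, 1.041).
Then the next iterate is (a, b)₁ = (-0.639, 2.541).

(-0.639, 2.541)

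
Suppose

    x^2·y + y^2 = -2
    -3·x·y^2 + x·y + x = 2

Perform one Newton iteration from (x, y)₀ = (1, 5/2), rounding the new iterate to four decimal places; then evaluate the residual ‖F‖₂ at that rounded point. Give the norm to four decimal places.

16.3377

At (1, 5/2): F = (10.7500, -17.2500).
Jacobian J = [[2·x·y, x^2 + 2·y], [-3·y^2 + y + 1, -6·x·y + x]].
At the point, J = [[5.0000, 6.0000], [-15.2500, -14.0000]] (det J = 21.5000).
Solving J·Δ = −F gives Δ = (2.1860, -3.6134).
Then the next iterate is (x, y)₁ = (3.1860, -1.1134).
Re-evaluating at (3.1860, -1.1134): F = (-8.062014, -14.209958), so ‖F‖₂ = 16.3377.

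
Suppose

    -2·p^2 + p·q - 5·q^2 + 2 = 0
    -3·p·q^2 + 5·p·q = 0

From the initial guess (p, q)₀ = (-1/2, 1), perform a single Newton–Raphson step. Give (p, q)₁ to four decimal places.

(0.0556, 0.7778)

At (-1/2, 1): F = (-4.0000, -1.0000).
Jacobian J = [[-4·p + q, p - 10·q], [-3·q^2 + 5·q, -6·p·q + 5·p]].
At the point, J = [[3.0000, -10.5000], [2.0000, 0.5000]] (det J = 22.5000).
Solving J·Δ = −F gives Δ = (0.5556, -0.2222).
Then the next iterate is (p, q)₁ = (0.0556, 0.7778).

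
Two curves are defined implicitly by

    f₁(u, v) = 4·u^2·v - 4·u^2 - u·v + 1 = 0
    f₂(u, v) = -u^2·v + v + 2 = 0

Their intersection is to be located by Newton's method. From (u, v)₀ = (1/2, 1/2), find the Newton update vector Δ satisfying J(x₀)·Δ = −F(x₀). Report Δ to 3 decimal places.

At (1/2, 1/2): F = (0.250, 2.375).
Jacobian J = [[8·u·v - 8·u - v, 4·u^2 - u], [-2·u·v, -u^2 + 1]].
At the point, J = [[-2.500, 0.500], [-0.500, 0.750]] (det J = -1.625).
Solving J·Δ = −F gives Δ = (-0.615, -3.577).

(-0.615, -3.577)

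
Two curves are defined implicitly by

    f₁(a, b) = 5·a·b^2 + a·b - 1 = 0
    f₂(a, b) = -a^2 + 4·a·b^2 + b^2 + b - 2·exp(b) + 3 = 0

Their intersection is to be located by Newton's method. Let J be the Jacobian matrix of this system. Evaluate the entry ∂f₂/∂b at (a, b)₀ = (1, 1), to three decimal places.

5.563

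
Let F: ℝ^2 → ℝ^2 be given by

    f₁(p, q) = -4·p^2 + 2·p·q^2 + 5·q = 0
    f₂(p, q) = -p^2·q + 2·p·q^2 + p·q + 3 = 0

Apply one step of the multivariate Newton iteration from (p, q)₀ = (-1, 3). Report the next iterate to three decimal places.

(-1.280, 0.960)

At (-1, 3): F = (-7.000, -21.000).
Jacobian J = [[-8·p + 2·q^2, 4·p·q + 5], [-2·p·q + 2·q^2 + q, -p^2 + 4·p·q + p]].
At the point, J = [[26.000, -7.000], [27.000, -14.000]] (det J = -175.000).
Solving J·Δ = −F gives Δ = (-0.280, -2.040).
Then the next iterate is (p, q)₁ = (-1.280, 0.960).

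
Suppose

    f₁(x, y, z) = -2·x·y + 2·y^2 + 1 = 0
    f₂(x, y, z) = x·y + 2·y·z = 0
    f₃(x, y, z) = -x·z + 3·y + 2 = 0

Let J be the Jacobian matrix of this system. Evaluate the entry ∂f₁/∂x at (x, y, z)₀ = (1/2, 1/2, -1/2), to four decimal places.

-1.0000

∂f₁/∂x = -2·y.
At (1/2, 1/2, -1/2) this is -1.0000.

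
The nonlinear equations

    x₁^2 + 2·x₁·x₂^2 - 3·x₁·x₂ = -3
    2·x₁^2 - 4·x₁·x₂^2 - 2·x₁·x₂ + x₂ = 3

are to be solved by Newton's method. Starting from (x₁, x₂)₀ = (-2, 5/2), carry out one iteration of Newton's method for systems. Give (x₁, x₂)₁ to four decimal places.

At (-2, 5/2): F = (-3.0000, 67.5000).
Jacobian J = [[2·x₁ + 2·x₂^2 - 3·x₂, 4·x₁·x₂ - 3·x₁], [4·x₁ - 4·x₂^2 - 2·x₂, -8·x₁·x₂ - 2·x₁ + 1]].
At the point, J = [[1.0000, -14.0000], [-38.0000, 45.0000]] (det J = -487.0000).
Solving J·Δ = −F gives Δ = (1.6632, -0.0955).
Then the next iterate is (x₁, x₂)₁ = (-0.3368, 2.4045).

(-0.3368, 2.4045)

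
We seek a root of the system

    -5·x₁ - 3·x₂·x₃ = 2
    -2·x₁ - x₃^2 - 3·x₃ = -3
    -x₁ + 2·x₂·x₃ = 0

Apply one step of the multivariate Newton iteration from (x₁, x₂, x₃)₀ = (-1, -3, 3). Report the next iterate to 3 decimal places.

(-0.308, -1.650, 1.402)

At (-1, -3, 3): F = (30.000, -13.000, -17.000).
Jacobian J = [[-5, -3·x₃, -3·x₂], [-2, 0, -2·x₃ - 3], [-1, 2·x₃, 2·x₂]].
At the point, J = [[-5.000, -9.000, 9.000], [-2.000, 0.000, -9.000], [-1.000, 6.000, -6.000]] (det J = -351.000).
Solving J·Δ = −F gives Δ = (0.692, 1.350, -1.598).
Then the next iterate is (x₁, x₂, x₃)₁ = (-0.308, -1.650, 1.402).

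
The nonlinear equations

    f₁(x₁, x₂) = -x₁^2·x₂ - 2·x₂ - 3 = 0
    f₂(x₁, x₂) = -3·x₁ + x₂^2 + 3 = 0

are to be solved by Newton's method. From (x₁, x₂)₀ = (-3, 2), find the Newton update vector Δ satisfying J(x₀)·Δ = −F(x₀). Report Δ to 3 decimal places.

(-5.067, -7.800)

At (-3, 2): F = (-25.000, 16.000).
Jacobian J = [[-2·x₁·x₂, -x₁^2 - 2], [-3, 2·x₂]].
At the point, J = [[12.000, -11.000], [-3.000, 4.000]] (det J = 15.000).
Solving J·Δ = −F gives Δ = (-5.067, -7.800).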